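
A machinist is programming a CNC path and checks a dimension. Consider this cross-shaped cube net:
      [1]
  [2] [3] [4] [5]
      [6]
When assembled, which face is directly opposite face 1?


Net: cross layout. Take square 3 as the base (bottom).
Fold the four squares in the horizontal row up around 3: 2 -> left, 4 -> right, 5 wraps to the top.
Fold 1 and 6 up from 3: 1 -> back, 6 -> front.
Opposite pairs are therefore: (1, 6), (2, 4), (3, 5).
Face 1 is opposite face 6.
face 6


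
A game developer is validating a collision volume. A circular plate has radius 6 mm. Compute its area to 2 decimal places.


Shape: circle
Radius r = 6 mm
Formula: A = pi * r^2
r^2 = 6^2 = 36
A = pi * 36
A = 113.1
113.1 mm^2


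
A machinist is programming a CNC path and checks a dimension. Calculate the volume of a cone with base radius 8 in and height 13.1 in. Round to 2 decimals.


Shape: cone
Radius r = 8 in, Height h = 13.1 in
Formula: V = (1/3) * pi * r^2 * h
r^2 = 64
pi * r^2 * h = pi * 64 * 13.1 = 838.4 * pi
V = 838.4 * pi / 3
V = 877.97
877.97 in^3


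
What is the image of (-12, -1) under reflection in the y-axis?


Transformation: reflection
Original point: (-12, -1)
Rule for reflection over the y-axis: (x, y) -> (-x, y)
Apply: (-12, -1) -> (12, -1)
(12, -1)


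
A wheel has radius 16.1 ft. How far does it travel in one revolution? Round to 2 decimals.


Shape: circle
Radius r = 16.1 ft
Formula: C = 2 * pi * r
C = 2 * pi * 16.1
C = 32.2 * pi
C = 101.16
101.16 ft


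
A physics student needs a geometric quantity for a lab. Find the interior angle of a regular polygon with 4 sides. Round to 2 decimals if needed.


Shape: regular square (4 sides)
Formula: interior angle = (n - 2) * 180 / n
(n - 2) = 2
(n - 2) * 180 = 360
angle = 360 / 4
angle = 90
90 degrees


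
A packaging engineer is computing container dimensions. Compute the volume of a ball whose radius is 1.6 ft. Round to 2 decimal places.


Shape: sphere
Radius r = 1.6 ft
Formula: V = (4/3) * pi * r^3
r^3 = 4.096
(4/3) * 4.096 = 5.461333
V = 5.461333 * pi
V = 17.16
17.16 ft^3


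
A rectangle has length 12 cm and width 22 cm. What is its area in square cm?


Shape: rectangle
Length l = 12 cm, Width w = 22 cm
Formula: A = l * w
A = 12 * 22
A = 264
264 cm^2


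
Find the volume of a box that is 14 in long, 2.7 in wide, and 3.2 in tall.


Shape: rectangular prism
l = 14 in, w = 2.7 in, h = 3.2 in
Formula: V = l * w * h
V = 14 * 2.7 * 3.2
V = 37.8 * 3.2
V = 120.96
120.96 in^3


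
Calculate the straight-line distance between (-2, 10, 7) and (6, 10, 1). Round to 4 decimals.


3D distance between two points
P1 = (-2, 10, 7), P2 = (6, 10, 1)
Formula: d = sqrt((x2-x1)^2 + (y2-y1)^2 + (z2-z1)^2)
dx = 6 - -2 = 8
dy = 10 - 10 = 0
dz = 1 - 7 = -6
dx^2 + dy^2 + dz^2 = 64 + 0 + 36 = 100
d = sqrt(100)
d = 10.0
10 units


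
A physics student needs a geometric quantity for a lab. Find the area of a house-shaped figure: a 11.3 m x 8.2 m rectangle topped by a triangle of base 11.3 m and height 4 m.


Composite shape: rectangle + triangle
Rectangle area = 11.3 * 8.2 = 92.66
Triangle area = 0.5 * 11.3 * 4 = 22.6
Total = 92.66 + 22.6
Total = 115.26
115.26 m^2


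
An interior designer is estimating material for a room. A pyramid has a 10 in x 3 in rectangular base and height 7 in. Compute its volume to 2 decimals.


Shape: rectangular pyramid
Base: 10 in x 3 in, Height h = 7 in
Formula: V = (1/3) * base_area * h
base_area = 10 * 3 = 30
base_area * h = 30 * 7 = 210
V = 210 / 3
V = 70
70 in^3


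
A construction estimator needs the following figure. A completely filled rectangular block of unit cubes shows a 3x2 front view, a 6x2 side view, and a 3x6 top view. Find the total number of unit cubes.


Orthographic views of a solid rectangular block:
Front view 3 x 2 -> length = 3, height = 2
Side view 6 x 2 -> width = 6, height = 2 (consistent)
Top view 3 x 6 -> confirms length = 3, width = 6
The block is 3 x 6 x 2.
Total unit cubes = 3 * 6 * 2 = 36
36 unit cubes


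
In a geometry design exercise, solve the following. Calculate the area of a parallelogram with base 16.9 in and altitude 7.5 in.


Shape: parallelogram
Base b = 16.9 in, Height h = 7.5 in
Formula: A = b * h
A = 16.9 * 7.5
A = 126.75
126.75 in^2


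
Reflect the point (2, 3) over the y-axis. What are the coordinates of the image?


Transformation: reflection
Original point: (2, 3)
Rule for reflection over the y-axis: (x, y) -> (-x, y)
Apply: (2, 3) -> (-2, 3)
(-2, 3)


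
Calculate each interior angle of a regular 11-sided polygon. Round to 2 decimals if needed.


Shape: regular hendecagon (11 sides)
Formula: interior angle = (n - 2) * 180 / n
(n - 2) = 9
(n - 2) * 180 = 1620
angle = 1620 / 11
angle = 147.27
147.27 degrees


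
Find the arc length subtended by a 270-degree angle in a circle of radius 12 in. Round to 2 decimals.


Shape: circular arc
Radius r = 12 in, Angle = 270 degrees
Formula: L = (angle/360) * 2 * pi * r
2 * pi * r = 24 * pi
L = (270/360) * 24 * pi
L = 18 * pi
L = 56.55
56.55 in


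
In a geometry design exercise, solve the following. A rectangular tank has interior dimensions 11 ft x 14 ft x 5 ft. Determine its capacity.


Shape: rectangular prism
l = 11 ft, w = 14 ft, h = 5 ft
Formula: V = l * w * h
V = 11 * 14 * 5
V = 154 * 5
V = 770
770 ft^3


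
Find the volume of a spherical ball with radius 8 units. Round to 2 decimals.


Shape: sphere
Radius r = 8 units
Formula: V = (4/3) * pi * r^3
r^3 = 512
(4/3) * 512 = 682.666667
V = 682.666667 * pi
V = 2144.66
2144.66 units^3


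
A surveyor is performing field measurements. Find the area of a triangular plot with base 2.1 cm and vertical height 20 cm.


Shape: triangle
Base b = 2.1 cm, Height h = 20 cm
Formula: A = (1/2) * b * h
A = 0.5 * 2.1 * 20
A = 0.5 * 42
A = 21
21 cm^2


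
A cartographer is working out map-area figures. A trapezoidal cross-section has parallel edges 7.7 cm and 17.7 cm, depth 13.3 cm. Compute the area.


Shape: trapezoid
Parallel sides a = 7.7 cm, b = 17.7 cm; Height h = 13.3 cm
Formula: A = (a + b) * h / 2
a + b = 7.7 + 17.7 = 25.4
A = 25.4 * 13.3 / 2
A = 337.82 / 2
A = 168.91
168.91 cm^2


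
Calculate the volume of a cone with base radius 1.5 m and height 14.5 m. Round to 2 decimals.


Shape: cone
Radius r = 1.5 m, Height h = 14.5 m
Formula: V = (1/3) * pi * r^2 * h
r^2 = 2.25
pi * r^2 * h = pi * 2.25 * 14.5 = 32.625 * pi
V = 32.625 * pi / 3
V = 34.16
34.16 m^3


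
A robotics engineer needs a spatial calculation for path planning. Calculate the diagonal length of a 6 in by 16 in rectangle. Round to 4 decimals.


Shape: rectangle (diagonal via Pythagoras)
Sides: 6 in and 16 in
Formula: d = sqrt(l^2 + w^2)
l^2 = 36, w^2 = 256
l^2 + w^2 = 292
d = sqrt(292)
d = 17.088
17.088 in


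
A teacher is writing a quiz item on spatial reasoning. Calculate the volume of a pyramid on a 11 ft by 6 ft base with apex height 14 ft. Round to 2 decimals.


Shape: rectangular pyramid
Base: 11 ft x 6 ft, Height h = 14 ft
Formula: V = (1/3) * base_area * h
base_area = 11 * 6 = 66
base_area * h = 66 * 14 = 924
V = 924 / 3
V = 308
308 ft^3


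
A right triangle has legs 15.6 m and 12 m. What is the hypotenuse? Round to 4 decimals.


Shape: right triangle
Legs a = 15.6 m, b = 12 m
Formula: c = sqrt(a^2 + b^2)
a^2 = 243.36, b^2 = 144
a^2 + b^2 = 387.36
c = sqrt(387.36)
c = 19.6815
19.6815 m


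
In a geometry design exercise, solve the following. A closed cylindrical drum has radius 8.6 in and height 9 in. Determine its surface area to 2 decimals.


Shape: closed cylinder
Radius r = 8.6 in, Height h = 9 in
Formula: SA = 2*pi*r^2 + 2*pi*r*h = 2*pi*r*(r + h)
r + h = 17.6
2 * r * (r + h) = 2 * 8.6 * 17.6 = 302.72
SA = 302.72 * pi
SA = 951.02
951.02 in^2


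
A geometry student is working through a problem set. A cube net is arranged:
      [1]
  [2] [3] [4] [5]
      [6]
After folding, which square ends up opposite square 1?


Net: cross layout. Take square 3 as the base (bottom).
Fold the four squares in the horizontal row up around 3: 2 -> left, 4 -> right, 5 wraps to the top.
Fold 1 and 6 up from 3: 1 -> back, 6 -> front.
Opposite pairs are therefore: (1, 6), (2, 4), (3, 5).
Face 1 is opposite face 6.
face 6


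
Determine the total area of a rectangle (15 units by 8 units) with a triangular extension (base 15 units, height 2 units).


Composite shape: rectangle + triangle
Rectangle area = 15 * 8 = 120
Triangle area = 0.5 * 15 * 2 = 15
Total = 120 + 15
Total = 135
135 units^2


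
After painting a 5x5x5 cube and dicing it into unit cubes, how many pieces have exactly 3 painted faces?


Large cube: 5 x 5 x 5, cut into unit cubes.
Cubes with 3 painted faces are at the corners. A cube always has 8 corners.
Count = 8
8 unit cubes


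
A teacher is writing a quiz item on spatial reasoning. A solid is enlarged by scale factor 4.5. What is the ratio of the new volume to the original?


Linear scale factor k = 4.5
Rule: under a linear scaling by k, volumes scale by k^3.
k^3 = 4.5 * 4.5 * 4.5
k^3 = 20.25 * 4.5
k^3 = 91.125
Volume scales by a factor of 91.125.
91.125 (dimensionless)


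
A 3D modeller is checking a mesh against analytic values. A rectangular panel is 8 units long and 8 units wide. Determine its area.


Shape: rectangle
Length l = 8 units, Width w = 8 units
Formula: A = l * w
A = 8 * 8
A = 64
64 units^2


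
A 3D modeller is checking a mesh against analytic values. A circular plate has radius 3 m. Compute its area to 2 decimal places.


Shape: circle
Radius r = 3 m
Formula: A = pi * r^2
r^2 = 3^2 = 9
A = pi * 9
A = 28.27
28.27 m^2


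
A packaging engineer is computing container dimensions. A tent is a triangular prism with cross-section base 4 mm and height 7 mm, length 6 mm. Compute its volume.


Shape: triangular prism
Triangle base = 4 mm, triangle height = 7 mm, prism length L = 6 mm
Formula: V = (1/2 * b * h_tri) * L
Cross-section area = 0.5 * 4 * 7 = 14
V = 14 * 6
V = 84
84 mm^3


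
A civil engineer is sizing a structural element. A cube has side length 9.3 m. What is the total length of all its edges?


Shape: cube
Side s = 9.3 m
A cube has 12 edges, all equal.
Formula: total edge length = 12 * s
Total = 12 * 9.3
Total = 111.6
111.6 m


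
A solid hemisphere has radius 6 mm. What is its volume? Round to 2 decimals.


Shape: hemisphere (half of a sphere)
Radius r = 6 mm
Formula: V = (1/2) * (4/3) * pi * r^3 = (2/3) * pi * r^3
r^3 = 216
(2/3) * 216 = 144
V = 144 * pi
V = 452.39
452.39 mm^3


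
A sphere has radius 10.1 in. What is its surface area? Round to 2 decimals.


Shape: sphere
Radius r = 10.1 in
Formula: SA = 4 * pi * r^2
r^2 = 102.01
SA = 4 * pi * 102.01
SA = 408.04 * pi
SA = 1281.9
1281.9 in^2


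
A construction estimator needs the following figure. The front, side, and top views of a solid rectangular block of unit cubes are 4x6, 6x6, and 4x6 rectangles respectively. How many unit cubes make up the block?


Orthographic views of a solid rectangular block:
Front view 4 x 6 -> length = 4, height = 6
Side view 6 x 6 -> width = 6, height = 6 (consistent)
Top view 4 x 6 -> confirms length = 4, width = 6
The block is 4 x 6 x 6.
Total unit cubes = 4 * 6 * 6 = 144
144 unit cubes


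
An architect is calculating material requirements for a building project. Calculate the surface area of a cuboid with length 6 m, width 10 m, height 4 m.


Shape: rectangular prism
l = 6 m, w = 10 m, h = 4 m
Formula: SA = 2(lw + lh + wh)
lw = 60, lh = 24, wh = 40
lw + lh + wh = 124
SA = 2 * 124
SA = 248
248 m^2


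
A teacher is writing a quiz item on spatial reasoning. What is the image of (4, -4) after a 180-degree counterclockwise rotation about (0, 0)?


Transformation: rotation about the origin
Original point: (4, -4)
Rule for 180 deg: (x, y) -> (-x, -y)
Apply: (4, -4) -> (-4, 4)
(-4, 4)


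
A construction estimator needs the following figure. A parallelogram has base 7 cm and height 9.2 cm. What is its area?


Shape: parallelogram
Base b = 7 cm, Height h = 9.2 cm
Formula: A = b * h
A = 7 * 9.2
A = 64.4
64.4 cm^2


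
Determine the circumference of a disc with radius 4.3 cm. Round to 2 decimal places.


Shape: circle
Radius r = 4.3 cm
Formula: C = 2 * pi * r
C = 2 * pi * 4.3
C = 8.6 * pi
C = 27.02
27.02 cm


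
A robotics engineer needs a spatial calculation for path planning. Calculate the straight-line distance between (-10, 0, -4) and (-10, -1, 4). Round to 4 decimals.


3D distance between two points
P1 = (-10, 0, -4), P2 = (-10, -1, 4)
Formula: d = sqrt((x2-x1)^2 + (y2-y1)^2 + (z2-z1)^2)
dx = -10 - -10 = 0
dy = -1 - 0 = -1
dz = 4 - -4 = 8
dx^2 + dy^2 + dz^2 = 0 + 1 + 64 = 65
d = sqrt(65)
d = 8.0623
8.0623 units


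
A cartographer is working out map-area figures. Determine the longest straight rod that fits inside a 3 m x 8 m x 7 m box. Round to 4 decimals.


Shape: rectangular box (space diagonal)
l = 3 m, w = 8 m, h = 7 m
Visualize: the diagonal of the base, then a right triangle with that diagonal and the height.
Formula: d = sqrt(l^2 + w^2 + h^2)
l^2 + w^2 + h^2 = 9 + 64 + 49 = 122
d = sqrt(122)
d = 11.0454
11.0454 m


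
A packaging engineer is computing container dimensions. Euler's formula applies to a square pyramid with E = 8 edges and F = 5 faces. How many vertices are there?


Polyhedron: square pyramid
Euler's formula for convex polyhedra: V - E + F = 2
Given: E = 8 edges and F = 5 faces
Solve for V:
V = 2 + E - F = 2 + 8 - 5 = 5
5 vertices


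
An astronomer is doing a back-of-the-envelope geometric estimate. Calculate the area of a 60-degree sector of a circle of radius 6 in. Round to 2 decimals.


Shape: circular sector
Radius r = 6 in, Angle = 60 degrees
Formula: A = (angle/360) * pi * r^2
r^2 = 36
Fraction of circle = 60/360
A = (60/360) * pi * 36
A = 6 * pi
A = 18.85
18.85 in^2


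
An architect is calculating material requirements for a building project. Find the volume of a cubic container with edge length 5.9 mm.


Shape: cube
Side s = 5.9 mm
Formula: V = s^3
V = 5.9 * 5.9 * 5.9
V = 34.81 * 5.9
V = 205.379
205.379 mm^3


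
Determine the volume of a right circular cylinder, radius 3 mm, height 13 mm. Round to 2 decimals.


Shape: cylinder
Radius r = 3 mm, Height h = 13 mm
Formula: V = pi * r^2 * h
r^2 = 9
V = pi * 9 * 13
V = 117 * pi
V = 367.57
367.57 mm^3


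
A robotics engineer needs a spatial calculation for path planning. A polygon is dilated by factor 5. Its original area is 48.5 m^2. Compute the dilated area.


Linear scale factor k = 5
Original area = 48.5 m^2
Rule: under a linear scaling by k, areas scale by k^2.
k^2 = 5^2 = 25
New area = 48.5 * 25
New area = 1212.5
1212.5 m^2


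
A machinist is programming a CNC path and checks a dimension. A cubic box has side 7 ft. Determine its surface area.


Shape: cube
Side s = 7 ft
A cube has 6 square faces.
Formula: SA = 6 * s^2
s^2 = 49
SA = 6 * 49
SA = 294
294 ft^2


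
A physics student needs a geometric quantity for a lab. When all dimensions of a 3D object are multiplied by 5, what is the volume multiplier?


Linear scale factor k = 5
Rule: under a linear scaling by k, volumes scale by k^3.
k^3 = 5 * 5 * 5
k^3 = 25 * 5
k^3 = 125
Volume scales by a factor of 125.
125 (dimensionless)


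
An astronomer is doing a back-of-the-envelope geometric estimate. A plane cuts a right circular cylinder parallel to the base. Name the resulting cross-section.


Solid: right circular cylinder
Cutting plane: parallel to the base
Visualize the intersection of the plane with the solid's surface.
The boundary of the cut region is a circle.
circle


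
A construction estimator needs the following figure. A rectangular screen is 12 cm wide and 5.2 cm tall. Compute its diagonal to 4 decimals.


Shape: rectangle (diagonal via Pythagoras)
Sides: 12 cm and 5.2 cm
Formula: d = sqrt(l^2 + w^2)
l^2 = 144, w^2 = 27.04
l^2 + w^2 = 171.04
d = sqrt(171.04)
d = 13.0782
13.0782 cm


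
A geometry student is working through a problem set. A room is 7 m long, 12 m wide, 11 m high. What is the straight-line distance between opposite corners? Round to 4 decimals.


Shape: rectangular box (space diagonal)
l = 7 m, w = 12 m, h = 11 m
Visualize: the diagonal of the base, then a right triangle with that diagonal and the height.
Formula: d = sqrt(l^2 + w^2 + h^2)
l^2 + w^2 + h^2 = 49 + 144 + 121 = 314
d = sqrt(314)
d = 17.72
17.72 m


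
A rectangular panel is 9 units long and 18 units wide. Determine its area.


Shape: rectangle
Length l = 9 units, Width w = 18 units
Formula: A = l * w
A = 9 * 18
A = 162
162 units^2


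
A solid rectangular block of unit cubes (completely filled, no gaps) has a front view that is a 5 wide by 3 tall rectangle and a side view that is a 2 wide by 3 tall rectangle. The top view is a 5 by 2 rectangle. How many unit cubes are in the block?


Orthographic views of a solid rectangular block:
Front view 5 x 3 -> length = 5, height = 3
Side view 2 x 3 -> width = 2, height = 3 (consistent)
Top view 5 x 2 -> confirms length = 5, width = 2
The block is 5 x 2 x 3.
Total unit cubes = 5 * 2 * 3 = 30
30 unit cubes


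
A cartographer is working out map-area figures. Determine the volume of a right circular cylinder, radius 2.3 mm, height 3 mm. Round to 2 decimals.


Shape: cylinder
Radius r = 2.3 mm, Height h = 3 mm
Formula: V = pi * r^2 * h
r^2 = 5.29
V = pi * 5.29 * 3
V = 15.87 * pi
V = 49.86
49.86 mm^3


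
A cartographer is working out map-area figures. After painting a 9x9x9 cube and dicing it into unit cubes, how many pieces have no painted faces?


Large cube: 9 x 9 x 9, cut into unit cubes.
n = 9, so n - 2 = 7
Unpainted cubes form the interior (n - 2)^3 block.
(n - 2)^3 = 7^3 = 343
343 unit cubes


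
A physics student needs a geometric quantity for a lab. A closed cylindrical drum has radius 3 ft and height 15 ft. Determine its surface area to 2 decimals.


Shape: closed cylinder
Radius r = 3 ft, Height h = 15 ft
Formula: SA = 2*pi*r^2 + 2*pi*r*h = 2*pi*r*(r + h)
r + h = 18
2 * r * (r + h) = 2 * 3 * 18 = 108
SA = 108 * pi
SA = 339.29
339.29 ft^2


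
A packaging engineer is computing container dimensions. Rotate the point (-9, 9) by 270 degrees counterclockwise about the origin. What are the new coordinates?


Transformation: rotation about the origin
Original point: (-9, 9)
Rule for 270 deg counterclockwise: (x, y) -> (y, -x)
Apply: (-9, 9) -> (9, 9)
(9, 9)


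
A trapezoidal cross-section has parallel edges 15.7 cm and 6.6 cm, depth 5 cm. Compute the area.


Shape: trapezoid
Parallel sides a = 15.7 cm, b = 6.6 cm; Height h = 5 cm
Formula: A = (a + b) * h / 2
a + b = 15.7 + 6.6 = 22.3
A = 22.3 * 5 / 2
A = 111.5 / 2
A = 55.75
55.75 cm^2


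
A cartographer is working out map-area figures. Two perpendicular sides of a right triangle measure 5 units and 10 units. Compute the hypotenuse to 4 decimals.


Shape: right triangle
Legs a = 5 units, b = 10 units
Formula: c = sqrt(a^2 + b^2)
a^2 = 25, b^2 = 100
a^2 + b^2 = 125
c = sqrt(125)
c = 11.1803
11.1803 units


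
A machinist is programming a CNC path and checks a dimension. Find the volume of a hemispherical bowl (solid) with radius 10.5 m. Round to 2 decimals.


Shape: hemisphere (half of a sphere)
Radius r = 10.5 m
Formula: V = (1/2) * (4/3) * pi * r^3 = (2/3) * pi * r^3
r^3 = 1157.625
(2/3) * 1157.625 = 771.75
V = 771.75 * pi
V = 2424.52
2424.52 m^3


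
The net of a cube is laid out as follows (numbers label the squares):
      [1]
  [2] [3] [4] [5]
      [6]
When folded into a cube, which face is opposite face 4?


Net: cross layout. Take square 3 as the base (bottom).
Fold the four squares in the horizontal row up around 3: 2 -> left, 4 -> right, 5 wraps to the top.
Fold 1 and 6 up from 3: 1 -> back, 6 -> front.
Opposite pairs are therefore: (1, 6), (2, 4), (3, 5).
Face 4 is opposite face 2.
face 2


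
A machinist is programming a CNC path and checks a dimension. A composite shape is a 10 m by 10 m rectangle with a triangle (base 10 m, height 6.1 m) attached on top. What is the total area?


Composite shape: rectangle + triangle
Rectangle area = 10 * 10 = 100
Triangle area = 0.5 * 10 * 6.1 = 30.5
Total = 100 + 30.5
Total = 130.5
130.5 m^2


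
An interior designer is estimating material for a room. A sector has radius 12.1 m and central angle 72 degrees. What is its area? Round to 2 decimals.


Shape: circular sector
Radius r = 12.1 m, Angle = 72 degrees
Formula: A = (angle/360) * pi * r^2
r^2 = 146.41
Fraction of circle = 72/360
A = (72/360) * pi * 146.41
A = 29.282 * pi
A = 91.99
91.99 m^2


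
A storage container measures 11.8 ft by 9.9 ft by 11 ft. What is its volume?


Shape: rectangular prism
l = 11.8 ft, w = 9.9 ft, h = 11 ft
Formula: V = l * w * h
V = 11.8 * 9.9 * 11
V = 116.82 * 11
V = 1285.02
1285.02 ft^3


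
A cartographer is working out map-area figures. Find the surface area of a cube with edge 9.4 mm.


Shape: cube
Side s = 9.4 mm
A cube has 6 square faces.
Formula: SA = 6 * s^2
s^2 = 88.36
SA = 6 * 88.36
SA = 530.16
530.16 mm^2


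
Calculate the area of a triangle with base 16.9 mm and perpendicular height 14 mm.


Shape: triangle
Base b = 16.9 mm, Height h = 14 mm
Formula: A = (1/2) * b * h
A = 0.5 * 16.9 * 14
A = 0.5 * 236.6
A = 118.3
118.3 mm^2


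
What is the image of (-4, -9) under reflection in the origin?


Transformation: reflection
Original point: (-4, -9)
Rule for reflection through the origin: (x, y) -> (-x, -y)
Apply: (-4, -9) -> (4, 9)
(4, 9)


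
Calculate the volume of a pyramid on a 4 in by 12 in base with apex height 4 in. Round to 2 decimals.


Shape: rectangular pyramid
Base: 4 in x 12 in, Height h = 4 in
Formula: V = (1/3) * base_area * h
base_area = 4 * 12 = 48
base_area * h = 48 * 4 = 192
V = 192 / 3
V = 64
64 in^3


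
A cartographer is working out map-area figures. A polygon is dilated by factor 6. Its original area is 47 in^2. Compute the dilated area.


Linear scale factor k = 6
Original area = 47 in^2
Rule: under a linear scaling by k, areas scale by k^2.
k^2 = 6^2 = 36
New area = 47 * 36
New area = 1692
1692 in^2


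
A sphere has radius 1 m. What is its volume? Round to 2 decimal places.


Shape: sphere
Radius r = 1 m
Formula: V = (4/3) * pi * r^3
r^3 = 1
(4/3) * 1 = 1.333333
V = 1.333333 * pi
V = 4.19
4.19 m^3


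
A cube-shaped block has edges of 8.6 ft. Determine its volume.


Shape: cube
Side s = 8.6 ft
Formula: V = s^3
V = 8.6 * 8.6 * 8.6
V = 73.96 * 8.6
V = 636.056
636.056 ft^3


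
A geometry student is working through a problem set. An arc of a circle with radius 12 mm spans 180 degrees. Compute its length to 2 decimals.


Shape: circular arc
Radius r = 12 mm, Angle = 180 degrees
Formula: L = (angle/360) * 2 * pi * r
2 * pi * r = 24 * pi
L = (180/360) * 24 * pi
L = 12 * pi
L = 37.7
37.7 mm


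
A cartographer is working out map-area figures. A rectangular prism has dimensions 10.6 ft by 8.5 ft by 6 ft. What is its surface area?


Shape: rectangular prism
l = 10.6 ft, w = 8.5 ft, h = 6 ft
Formula: SA = 2(lw + lh + wh)
lw = 90.1, lh = 63.6, wh = 51
lw + lh + wh = 204.7
SA = 2 * 204.7
SA = 409.4
409.4 ft^2


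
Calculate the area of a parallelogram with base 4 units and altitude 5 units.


Shape: parallelogram
Base b = 4 units, Height h = 5 units
Formula: A = b * h
A = 4 * 5
A = 20
20 units^2


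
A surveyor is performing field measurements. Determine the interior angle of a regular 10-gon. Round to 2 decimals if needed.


Shape: regular decagon (10 sides)
Formula: interior angle = (n - 2) * 180 / n
(n - 2) = 8
(n - 2) * 180 = 1440
angle = 1440 / 10
angle = 144
144 degrees


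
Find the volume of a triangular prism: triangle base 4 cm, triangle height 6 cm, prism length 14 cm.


Shape: triangular prism
Triangle base = 4 cm, triangle height = 6 cm, prism length L = 14 cm
Formula: V = (1/2 * b * h_tri) * L
Cross-section area = 0.5 * 4 * 6 = 12
V = 12 * 14
V = 168
168 cm^3


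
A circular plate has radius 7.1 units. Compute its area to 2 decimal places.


Shape: circle
Radius r = 7.1 units
Formula: A = pi * r^2
r^2 = 7.1^2 = 50.41
A = pi * 50.41
A = 158.37
158.37 units^2


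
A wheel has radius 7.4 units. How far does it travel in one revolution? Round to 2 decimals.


Shape: circle
Radius r = 7.4 units
Formula: C = 2 * pi * r
C = 2 * pi * 7.4
C = 14.8 * pi
C = 46.5
46.5 units


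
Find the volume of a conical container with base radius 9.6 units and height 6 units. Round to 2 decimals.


Shape: cone
Radius r = 9.6 units, Height h = 6 units
Formula: V = (1/3) * pi * r^2 * h
r^2 = 92.16
pi * r^2 * h = pi * 92.16 * 6 = 552.96 * pi
V = 552.96 * pi / 3
V = 579.06
579.06 units^3


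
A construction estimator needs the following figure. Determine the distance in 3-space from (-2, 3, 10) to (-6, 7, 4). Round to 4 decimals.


3D distance between two points
P1 = (-2, 3, 10), P2 = (-6, 7, 4)
Formula: d = sqrt((x2-x1)^2 + (y2-y1)^2 + (z2-z1)^2)
dx = -6 - -2 = -4
dy = 7 - 3 = 4
dz = 4 - 10 = -6
dx^2 + dy^2 + dz^2 = 16 + 16 + 36 = 68
d = sqrt(68)
d = 8.2462
8.2462 units


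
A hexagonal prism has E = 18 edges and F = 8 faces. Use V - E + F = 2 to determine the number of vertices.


Polyhedron: hexagonal prism
Euler's formula for convex polyhedra: V - E + F = 2
Given: E = 18 edges and F = 8 faces
Solve for V:
V = 2 + E - F = 2 + 18 - 8 = 12
12 vertices


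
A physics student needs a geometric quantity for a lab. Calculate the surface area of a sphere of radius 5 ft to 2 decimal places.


Shape: sphere
Radius r = 5 ft
Formula: SA = 4 * pi * r^2
r^2 = 25
SA = 4 * pi * 25
SA = 100 * pi
SA = 314.16
314.16 ft^2


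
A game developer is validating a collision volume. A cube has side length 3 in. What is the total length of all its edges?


Shape: cube
Side s = 3 in
A cube has 12 edges, all equal.
Formula: total edge length = 12 * s
Total = 12 * 3
Total = 36
36 in


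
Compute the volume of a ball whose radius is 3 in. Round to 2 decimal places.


Shape: sphere
Radius r = 3 in
Formula: V = (4/3) * pi * r^3
r^3 = 27
(4/3) * 27 = 36
V = 36 * pi
V = 113.1
113.1 in^3


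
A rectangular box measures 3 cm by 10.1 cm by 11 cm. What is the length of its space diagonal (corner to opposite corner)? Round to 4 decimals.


Shape: rectangular box (space diagonal)
l = 3 cm, w = 10.1 cm, h = 11 cm
Visualize: the diagonal of the base, then a right triangle with that diagonal and the height.
Formula: d = sqrt(l^2 + w^2 + h^2)
l^2 + w^2 + h^2 = 9 + 102.01 + 121 = 232.01
d = sqrt(232.01)
d = 15.2319
15.2319 cm


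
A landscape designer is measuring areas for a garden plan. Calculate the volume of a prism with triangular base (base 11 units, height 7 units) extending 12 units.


Shape: triangular prism
Triangle base = 11 units, triangle height = 7 units, prism length L = 12 units
Formula: V = (1/2 * b * h_tri) * L
Cross-section area = 0.5 * 11 * 7 = 38.5
V = 38.5 * 12
V = 462
462 units^3


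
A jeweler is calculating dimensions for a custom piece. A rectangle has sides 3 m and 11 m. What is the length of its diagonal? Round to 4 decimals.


Shape: rectangle (diagonal via Pythagoras)
Sides: 3 m and 11 m
Formula: d = sqrt(l^2 + w^2)
l^2 = 9, w^2 = 121
l^2 + w^2 = 130
d = sqrt(130)
d = 11.4018
11.4018 m


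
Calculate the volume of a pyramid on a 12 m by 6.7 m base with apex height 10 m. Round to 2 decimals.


Shape: rectangular pyramid
Base: 12 m x 6.7 m, Height h = 10 m
Formula: V = (1/3) * base_area * h
base_area = 12 * 6.7 = 80.4
base_area * h = 80.4 * 10 = 804
V = 804 / 3
V = 268
268 m^3


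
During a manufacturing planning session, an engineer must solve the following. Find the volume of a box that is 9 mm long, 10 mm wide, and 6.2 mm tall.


Shape: rectangular prism
l = 9 mm, w = 10 mm, h = 6.2 mm
Formula: V = l * w * h
V = 9 * 10 * 6.2
V = 90 * 6.2
V = 558
558 mm^3


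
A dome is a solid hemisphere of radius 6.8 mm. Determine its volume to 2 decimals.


Shape: hemisphere (half of a sphere)
Radius r = 6.8 mm
Formula: V = (1/2) * (4/3) * pi * r^3 = (2/3) * pi * r^3
r^3 = 314.432
(2/3) * 314.432 = 209.621333
V = 209.621333 * pi
V = 658.54
658.54 mm^3


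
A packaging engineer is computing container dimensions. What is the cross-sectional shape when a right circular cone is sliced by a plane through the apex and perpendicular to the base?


Solid: right circular cone
Cutting plane: through the apex and perpendicular to the base
Visualize the intersection of the plane with the solid's surface.
The boundary of the cut region is a isosceles triangle.
isosceles triangle


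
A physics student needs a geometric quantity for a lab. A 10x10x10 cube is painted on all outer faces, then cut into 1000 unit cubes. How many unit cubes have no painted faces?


Large cube: 10 x 10 x 10, cut into unit cubes.
n = 10, so n - 2 = 8
Unpainted cubes form the interior (n - 2)^3 block.
(n - 2)^3 = 8^3 = 512
512 unit cubes


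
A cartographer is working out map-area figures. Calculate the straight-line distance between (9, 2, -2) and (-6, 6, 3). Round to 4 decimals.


3D distance between two points
P1 = (9, 2, -2), P2 = (-6, 6, 3)
Formula: d = sqrt((x2-x1)^2 + (y2-y1)^2 + (z2-z1)^2)
dx = -6 - 9 = -15
dy = 6 - 2 = 4
dz = 3 - -2 = 5
dx^2 + dy^2 + dz^2 = 225 + 16 + 25 = 266
d = sqrt(266)
d = 16.3095
16.3095 units


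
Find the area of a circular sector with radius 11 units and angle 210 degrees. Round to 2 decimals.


Shape: circular sector
Radius r = 11 units, Angle = 210 degrees
Formula: A = (angle/360) * pi * r^2
r^2 = 121
Fraction of circle = 210/360
A = (210/360) * pi * 121
A = 70.583333 * pi
A = 221.74
221.74 units^2


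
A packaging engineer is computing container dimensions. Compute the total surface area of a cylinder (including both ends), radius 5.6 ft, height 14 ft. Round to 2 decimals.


Shape: closed cylinder
Radius r = 5.6 ft, Height h = 14 ft
Formula: SA = 2*pi*r^2 + 2*pi*r*h = 2*pi*r*(r + h)
r + h = 19.6
2 * r * (r + h) = 2 * 5.6 * 19.6 = 219.52
SA = 219.52 * pi
SA = 689.64
689.64 ft^2


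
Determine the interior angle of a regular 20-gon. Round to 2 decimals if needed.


Shape: regular icosagon (20 sides)
Formula: interior angle = (n - 2) * 180 / n
(n - 2) = 18
(n - 2) * 180 = 3240
angle = 3240 / 20
angle = 162
162 degrees


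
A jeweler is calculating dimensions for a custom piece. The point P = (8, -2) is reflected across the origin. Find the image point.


Transformation: reflection
Original point: (8, -2)
Rule for reflection through the origin: (x, y) -> (-x, -y)
Apply: (8, -2) -> (-8, 2)
(-8, 2)


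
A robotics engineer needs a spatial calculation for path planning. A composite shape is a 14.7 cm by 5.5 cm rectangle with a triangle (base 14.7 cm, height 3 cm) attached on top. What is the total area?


Composite shape: rectangle + triangle
Rectangle area = 14.7 * 5.5 = 80.85
Triangle area = 0.5 * 14.7 * 3 = 22.05
Total = 80.85 + 22.05
Total = 102.9
102.9 cm^2


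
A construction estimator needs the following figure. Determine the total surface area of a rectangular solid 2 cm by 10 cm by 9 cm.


Shape: rectangular prism
l = 2 cm, w = 10 cm, h = 9 cm
Formula: SA = 2(lw + lh + wh)
lw = 20, lh = 18, wh = 90
lw + lh + wh = 128
SA = 2 * 128
SA = 256
256 cm^2


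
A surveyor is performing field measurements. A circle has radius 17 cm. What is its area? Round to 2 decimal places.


Shape: circle
Radius r = 17 cm
Formula: A = pi * r^2
r^2 = 17^2 = 289
A = pi * 289
A = 907.92
907.92 cm^2


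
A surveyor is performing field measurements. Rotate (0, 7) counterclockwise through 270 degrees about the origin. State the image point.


Transformation: rotation about the origin
Original point: (0, 7)
Rule for 270 deg counterclockwise: (x, y) -> (y, -x)
Apply: (0, 7) -> (7, 0)
(7, 0)


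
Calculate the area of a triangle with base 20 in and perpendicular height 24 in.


Shape: triangle
Base b = 20 in, Height h = 24 in
Formula: A = (1/2) * b * h
A = 0.5 * 20 * 24
A = 0.5 * 480
A = 240
240 in^2


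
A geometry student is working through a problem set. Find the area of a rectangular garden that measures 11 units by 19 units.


Shape: rectangle
Length l = 11 units, Width w = 19 units
Formula: A = l * w
A = 11 * 19
A = 209
209 units^2


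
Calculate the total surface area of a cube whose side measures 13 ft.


Shape: cube
Side s = 13 ft
A cube has 6 square faces.
Formula: SA = 6 * s^2
s^2 = 169
SA = 6 * 169
SA = 1014
1014 ft^2


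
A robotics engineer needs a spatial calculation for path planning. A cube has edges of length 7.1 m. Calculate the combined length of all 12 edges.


Shape: cube
Side s = 7.1 m
A cube has 12 edges, all equal.
Formula: total edge length = 12 * s
Total = 12 * 7.1
Total = 85.2
85.2 m


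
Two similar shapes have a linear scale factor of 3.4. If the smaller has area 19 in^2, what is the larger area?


Linear scale factor k = 3.4
Original area = 19 in^2
Rule: under a linear scaling by k, areas scale by k^2.
k^2 = 3.4^2 = 11.56
New area = 19 * 11.56
New area = 219.64
219.64 in^2


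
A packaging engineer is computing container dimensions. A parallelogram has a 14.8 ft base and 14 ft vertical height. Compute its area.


Shape: parallelogram
Base b = 14.8 ft, Height h = 14 ft
Formula: A = b * h
A = 14.8 * 14
A = 207.2
207.2 ft^2


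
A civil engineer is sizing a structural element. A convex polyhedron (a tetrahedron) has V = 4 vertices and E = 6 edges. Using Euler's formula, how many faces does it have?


Polyhedron: tetrahedron
Euler's formula for convex polyhedra: V - E + F = 2
Given: V = 4 vertices and E = 6 edges
Solve for F:
F = 2 + E - V = 2 + 6 - 4 = 4
4 faces


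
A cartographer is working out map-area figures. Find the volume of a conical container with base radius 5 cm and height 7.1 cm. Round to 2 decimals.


Shape: cone
Radius r = 5 cm, Height h = 7.1 cm
Formula: V = (1/3) * pi * r^2 * h
r^2 = 25
pi * r^2 * h = pi * 25 * 7.1 = 177.5 * pi
V = 177.5 * pi / 3
V = 185.88
185.88 cm^3


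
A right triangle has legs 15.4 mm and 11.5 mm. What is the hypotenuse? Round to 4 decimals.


Shape: right triangle
Legs a = 15.4 mm, b = 11.5 mm
Formula: c = sqrt(a^2 + b^2)
a^2 = 237.16, b^2 = 132.25
a^2 + b^2 = 369.41
c = sqrt(369.41)
c = 19.22
19.22 mm


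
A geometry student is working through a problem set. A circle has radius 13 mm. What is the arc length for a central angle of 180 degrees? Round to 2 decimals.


Shape: circular arc
Radius r = 13 mm, Angle = 180 degrees
Formula: L = (angle/360) * 2 * pi * r
2 * pi * r = 26 * pi
L = (180/360) * 26 * pi
L = 13 * pi
L = 40.84
40.84 mm


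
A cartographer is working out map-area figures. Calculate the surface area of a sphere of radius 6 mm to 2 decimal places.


Shape: sphere
Radius r = 6 mm
Formula: SA = 4 * pi * r^2
r^2 = 36
SA = 4 * pi * 36
SA = 144 * pi
SA = 452.39
452.39 mm^2


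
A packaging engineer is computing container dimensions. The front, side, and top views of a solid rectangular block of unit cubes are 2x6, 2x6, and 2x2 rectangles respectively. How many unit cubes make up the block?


Orthographic views of a solid rectangular block:
Front view 2 x 6 -> length = 2, height = 6
Side view 2 x 6 -> width = 2, height = 6 (consistent)
Top view 2 x 2 -> confirms length = 2, width = 2
The block is 2 x 2 x 6.
Total unit cubes = 2 * 2 * 6 = 24
24 unit cubes


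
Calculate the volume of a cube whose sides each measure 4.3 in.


Shape: cube
Side s = 4.3 in
Formula: V = s^3
V = 4.3 * 4.3 * 4.3
V = 18.49 * 4.3
V = 79.507
79.507 in^3


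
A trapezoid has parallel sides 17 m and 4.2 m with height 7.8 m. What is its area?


Shape: trapezoid
Parallel sides a = 17 m, b = 4.2 m; Height h = 7.8 m
Formula: A = (a + b) * h / 2
a + b = 17 + 4.2 = 21.2
A = 21.2 * 7.8 / 2
A = 165.36 / 2
A = 82.68
82.68 m^2


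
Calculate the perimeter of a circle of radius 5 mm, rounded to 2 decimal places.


Shape: circle
Radius r = 5 mm
Formula: C = 2 * pi * r
C = 2 * pi * 5
C = 10 * pi
C = 31.42
31.42 mm


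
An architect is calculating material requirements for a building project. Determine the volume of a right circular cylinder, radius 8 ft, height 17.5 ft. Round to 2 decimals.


Shape: cylinder
Radius r = 8 ft, Height h = 17.5 ft
Formula: V = pi * r^2 * h
r^2 = 64
V = pi * 64 * 17.5
V = 1120 * pi
V = 3518.58
3518.58 ft^3


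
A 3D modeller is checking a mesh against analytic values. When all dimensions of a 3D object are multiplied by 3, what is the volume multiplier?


Linear scale factor k = 3
Rule: under a linear scaling by k, volumes scale by k^3.
k^3 = 3 * 3 * 3
k^3 = 9 * 3
k^3 = 27
Volume scales by a factor of 27.
27 (dimensionless)


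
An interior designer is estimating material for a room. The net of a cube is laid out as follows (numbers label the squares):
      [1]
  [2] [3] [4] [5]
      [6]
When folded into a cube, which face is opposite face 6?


Net: cross layout. Take square 3 as the base (bottom).
Fold the four squares in the horizontal row up around 3: 2 -> left, 4 -> right, 5 wraps to the top.
Fold 1 and 6 up from 3: 1 -> back, 6 -> front.
Opposite pairs are therefore: (1, 6), (2, 4), (3, 5).
Face 6 is opposite face 1.
face 1


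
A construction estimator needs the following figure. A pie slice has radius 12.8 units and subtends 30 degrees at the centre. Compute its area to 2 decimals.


Shape: circular sector
Radius r = 12.8 units, Angle = 30 degrees
Formula: A = (angle/360) * pi * r^2
r^2 = 163.84
Fraction of circle = 30/360
A = (30/360) * pi * 163.84
A = 13.653333 * pi
A = 42.89
42.89 units^2


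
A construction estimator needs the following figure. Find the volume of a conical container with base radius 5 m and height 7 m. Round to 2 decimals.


Shape: cone
Radius r = 5 m, Height h = 7 m
Formula: V = (1/3) * pi * r^2 * h
r^2 = 25
pi * r^2 * h = pi * 25 * 7 = 175 * pi
V = 175 * pi / 3
V = 183.26
183.26 m^3


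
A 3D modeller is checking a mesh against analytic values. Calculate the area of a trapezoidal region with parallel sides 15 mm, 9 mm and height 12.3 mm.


Shape: trapezoid
Parallel sides a = 15 mm, b = 9 mm; Height h = 12.3 mm
Formula: A = (a + b) * h / 2
a + b = 15 + 9 = 24
A = 24 * 12.3 / 2
A = 295.2 / 2
A = 147.6
147.6 mm^2


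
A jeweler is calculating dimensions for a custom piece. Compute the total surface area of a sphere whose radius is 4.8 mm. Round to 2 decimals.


Shape: sphere
Radius r = 4.8 mm
Formula: SA = 4 * pi * r^2
r^2 = 23.04
SA = 4 * pi * 23.04
SA = 92.16 * pi
SA = 289.53
289.53 mm^2


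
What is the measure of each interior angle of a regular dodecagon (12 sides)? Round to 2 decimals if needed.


Shape: regular dodecagon (12 sides)
Formula: interior angle = (n - 2) * 180 / n
(n - 2) = 10
(n - 2) * 180 = 1800
angle = 1800 / 12
angle = 150
150 degrees


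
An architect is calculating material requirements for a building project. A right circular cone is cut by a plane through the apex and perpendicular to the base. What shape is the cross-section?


Solid: right circular cone
Cutting plane: through the apex and perpendicular to the base
Visualize the intersection of the plane with the solid's surface.
The boundary of the cut region is a isosceles triangle.
isosceles triangle


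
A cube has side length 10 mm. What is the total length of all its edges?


Shape: cube
Side s = 10 mm
A cube has 12 edges, all equal.
Formula: total edge length = 12 * s
Total = 12 * 10
Total = 120
120 mm


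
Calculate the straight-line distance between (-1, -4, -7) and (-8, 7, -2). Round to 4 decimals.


3D distance between two points
P1 = (-1, -4, -7), P2 = (-8, 7, -2)
Formula: d = sqrt((x2-x1)^2 + (y2-y1)^2 + (z2-z1)^2)
dx = -8 - -1 = -7
dy = 7 - -4 = 11
dz = -2 - -7 = 5
dx^2 + dy^2 + dz^2 = 49 + 121 + 25 = 195
d = sqrt(195)
d = 13.9642
13.9642 units


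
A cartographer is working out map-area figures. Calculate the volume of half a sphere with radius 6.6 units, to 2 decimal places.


Shape: hemisphere (half of a sphere)
Radius r = 6.6 units
Formula: V = (1/2) * (4/3) * pi * r^3 = (2/3) * pi * r^3
r^3 = 287.496
(2/3) * 287.496 = 191.664
V = 191.664 * pi
V = 602.13
602.13 units^3
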